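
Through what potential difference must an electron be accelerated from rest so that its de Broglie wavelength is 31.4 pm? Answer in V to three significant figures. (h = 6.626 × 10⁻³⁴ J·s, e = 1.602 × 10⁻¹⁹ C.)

V = 1530 V

p = h/λ = 6.626 × 10⁻³⁴ / 3.140 × 10⁻¹¹ = 2.110 × 10⁻²³ kg·m/s.
KE = p²/(2m) = 2.444 × 10⁻¹⁶ J.
V = KE/e = 2.444 × 10⁻¹⁶ / (1.602 × 10⁻¹⁹) = 1530 V.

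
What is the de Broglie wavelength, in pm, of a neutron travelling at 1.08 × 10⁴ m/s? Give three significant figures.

p = mv = 1.675 × 10⁻²⁷ × 1.08 × 10⁴ = 1.809 × 10⁻²³ kg·m/s.
λ = h/p = 6.626 × 10⁻³⁴ / 1.809 × 10⁻²³ = 3.66 × 10⁻¹¹ m = 36.6 pm.

λ = 36.6 pm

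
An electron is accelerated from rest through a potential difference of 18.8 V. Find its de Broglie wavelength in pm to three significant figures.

λ = 283 pm

KE = eV = 1.602 × 10⁻¹⁹ × 18.80 = 3.012 × 10⁻¹⁸ J.
p = √(2mKE) = √(2 × 9.109 × 10⁻³¹ × 3.012 × 10⁻¹⁸) = 2.342 × 10⁻²⁴ kg·m/s.
λ = h/p = 6.626 × 10⁻³⁴ / 2.342 × 10⁻²⁴ = 2.83 × 10⁻¹⁰ m = 283 pm.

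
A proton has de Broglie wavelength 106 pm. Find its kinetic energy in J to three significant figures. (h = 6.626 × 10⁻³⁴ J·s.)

p = h/λ = 6.626 × 10⁻³⁴ / 1.060 × 10⁻¹⁰ = 6.251 × 10⁻²⁴ kg·m/s.
KE = p²/(2m) = (6.251 × 10⁻²⁴)² / (2 × 1.673 × 10⁻²⁷) = 1.168 × 10⁻²⁰ J = 1.17 × 10⁻²⁰ J.

KE = 1.17 × 10⁻²⁰ J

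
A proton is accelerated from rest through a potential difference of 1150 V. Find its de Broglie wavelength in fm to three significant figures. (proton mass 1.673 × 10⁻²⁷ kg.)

KE = eV = 1.602 × 10⁻¹⁹ × 1150 = 1.842 × 10⁻¹⁶ J.
p = √(2mKE) = √(2 × 1.673 × 10⁻²⁷ × 1.842 × 10⁻¹⁶) = 7.851 × 10⁻²² kg·m/s.
λ = h/p = 6.626 × 10⁻³⁴ / 7.851 × 10⁻²² = 8.44 × 10⁻¹³ m = 844 fm.

λ = 844 fm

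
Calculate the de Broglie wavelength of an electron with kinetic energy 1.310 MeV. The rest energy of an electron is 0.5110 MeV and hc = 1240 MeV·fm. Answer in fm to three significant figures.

Total energy E = KE + m₀c² = 1.310 + 0.5110 = 1.8210 MeV.
(pc)² = E² − (m₀c²)² = (1.8210)² − (0.5110)² = 3.055 MeV², so pc = 1.748 MeV.
λ = hc/(pc) = 1240 MeV·fm / 1.748 MeV = 709 fm.

λ = 709 fm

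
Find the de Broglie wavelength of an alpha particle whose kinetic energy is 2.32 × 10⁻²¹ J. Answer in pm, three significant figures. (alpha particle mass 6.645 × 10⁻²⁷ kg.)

p = √(2mKE) = √(2 × 6.645 × 10⁻²⁷ × 2.320 × 10⁻²¹) = 5.553 × 10⁻²⁴ kg·m/s.
λ = h/p = 6.626 × 10⁻³⁴ / 5.553 × 10⁻²⁴ = 1.19 × 10⁻¹⁰ m = 119 pm.

λ = 119 pm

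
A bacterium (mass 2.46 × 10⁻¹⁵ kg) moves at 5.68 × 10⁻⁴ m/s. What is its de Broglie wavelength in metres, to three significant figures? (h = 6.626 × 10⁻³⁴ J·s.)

p = mv = 2.46 × 10⁻¹⁵ × 5.68 × 10⁻⁴ = 1.397 × 10⁻¹⁸ kg·m/s.
λ = h/p = 6.626 × 10⁻³⁴ / 1.397 × 10⁻¹⁸ = 4.74 × 10⁻¹⁶ m.

λ = 4.74 × 10⁻¹⁶ m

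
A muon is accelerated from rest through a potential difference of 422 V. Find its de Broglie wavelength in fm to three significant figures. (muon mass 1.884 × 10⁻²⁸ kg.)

λ = 4150 fm

KE = eV = 1.602 × 10⁻¹⁹ × 422.0 = 6.760 × 10⁻¹⁷ J.
p = √(2mKE) = √(2 × 1.884 × 10⁻²⁸ × 6.760 × 10⁻¹⁷) = 1.596 × 10⁻²² kg·m/s.
λ = h/p = 6.626 × 10⁻³⁴ / 1.596 × 10⁻²² = 4.15 × 10⁻¹² m = 4150 fm.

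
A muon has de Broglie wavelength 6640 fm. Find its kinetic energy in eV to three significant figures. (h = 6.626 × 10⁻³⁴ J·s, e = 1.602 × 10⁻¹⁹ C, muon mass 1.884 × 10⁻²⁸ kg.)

p = h/λ = 6.626 × 10⁻³⁴ / 6.640 × 10⁻¹² = 9.979 × 10⁻²³ kg·m/s.
KE = p²/(2m) = (9.979 × 10⁻²³)² / (2 × 1.884 × 10⁻²⁸) = 2.643 × 10⁻¹⁷ J = 165 eV.

KE = 165 eV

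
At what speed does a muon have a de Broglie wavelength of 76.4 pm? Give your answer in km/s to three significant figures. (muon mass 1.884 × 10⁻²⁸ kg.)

p = h/λ = 6.626 × 10⁻³⁴ / 7.640 × 10⁻¹¹ = 8.673 × 10⁻²⁴ kg·m/s.
v = p/m = 8.673 × 10⁻²⁴ / 1.884 × 10⁻²⁸ = 4.60 × 10⁴ m/s = 46.0 km/s.

v = 46.0 km/s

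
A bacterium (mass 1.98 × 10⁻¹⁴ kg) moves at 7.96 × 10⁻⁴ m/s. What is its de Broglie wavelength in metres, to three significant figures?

λ = 4.20 × 10⁻¹⁷ m

p = mv = 1.98 × 10⁻¹⁴ × 7.96 × 10⁻⁴ = 1.576 × 10⁻¹⁷ kg·m/s.
λ = h/p = 6.626 × 10⁻³⁴ / 1.576 × 10⁻¹⁷ = 4.20 × 10⁻¹⁷ m.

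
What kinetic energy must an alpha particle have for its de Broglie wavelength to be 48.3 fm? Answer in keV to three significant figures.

KE = 88.4 keV

p = h/λ = 6.626 × 10⁻³⁴ / 4.830 × 10⁻¹⁴ = 1.372 × 10⁻²⁰ kg·m/s.
KE = p²/(2m) = (1.372 × 10⁻²⁰)² / (2 × 6.645 × 10⁻²⁷) = 1.416 × 10⁻¹⁴ J = 88.4 keV.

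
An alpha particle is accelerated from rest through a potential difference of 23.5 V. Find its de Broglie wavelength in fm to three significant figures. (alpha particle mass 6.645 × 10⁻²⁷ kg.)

λ = 2090 fm

KE = 2eV = 2 × 1.602 × 10⁻¹⁹ × 23.50 = 7.529 × 10⁻¹⁸ J.
p = √(2mKE) = √(2 × 6.645 × 10⁻²⁷ × 7.529 × 10⁻¹⁸) = 3.163 × 10⁻²² kg·m/s.
λ = h/p = 6.626 × 10⁻³⁴ / 3.163 × 10⁻²² = 2.09 × 10⁻¹² m = 2090 fm.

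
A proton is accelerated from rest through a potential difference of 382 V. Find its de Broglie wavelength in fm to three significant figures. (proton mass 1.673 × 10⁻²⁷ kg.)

λ = 1460 fm

KE = eV = 1.602 × 10⁻¹⁹ × 382.0 = 6.120 × 10⁻¹⁷ J.
p = √(2mKE) = √(2 × 1.673 × 10⁻²⁷ × 6.120 × 10⁻¹⁷) = 4.525 × 10⁻²² kg·m/s.
λ = h/p = 6.626 × 10⁻³⁴ / 4.525 × 10⁻²² = 1.46 × 10⁻¹² m = 1460 fm.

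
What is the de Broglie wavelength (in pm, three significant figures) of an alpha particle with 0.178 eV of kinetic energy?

λ = 34.0 pm

KE = 0.178 eV = 2.852 × 10⁻²⁰ J.
p = √(2mKE) = √(2 × 6.645 × 10⁻²⁷ × 2.852 × 10⁻²⁰) = 1.947 × 10⁻²³ kg·m/s.
λ = h/p = 6.626 × 10⁻³⁴ / 1.947 × 10⁻²³ = 3.40 × 10⁻¹¹ m = 34.0 pm.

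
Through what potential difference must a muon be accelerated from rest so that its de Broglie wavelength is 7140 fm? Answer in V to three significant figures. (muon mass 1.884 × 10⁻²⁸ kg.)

V = 143 V

p = h/λ = 6.626 × 10⁻³⁴ / 7.140 × 10⁻¹² = 9.280 × 10⁻²³ kg·m/s.
KE = p²/(2m) = 2.286 × 10⁻¹⁷ J.
V = KE/e = 2.286 × 10⁻¹⁷ / (1.602 × 10⁻¹⁹) = 143 V.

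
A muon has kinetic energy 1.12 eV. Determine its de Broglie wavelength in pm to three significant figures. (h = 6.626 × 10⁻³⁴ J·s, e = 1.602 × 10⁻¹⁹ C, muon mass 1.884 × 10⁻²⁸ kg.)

λ = 80.6 pm

KE = 1.12 eV = 1.794 × 10⁻¹⁹ J.
p = √(2mKE) = √(2 × 1.884 × 10⁻²⁸ × 1.794 × 10⁻¹⁹) = 8.222 × 10⁻²⁴ kg·m/s.
λ = h/p = 6.626 × 10⁻³⁴ / 8.222 × 10⁻²⁴ = 8.06 × 10⁻¹¹ m = 80.6 pm.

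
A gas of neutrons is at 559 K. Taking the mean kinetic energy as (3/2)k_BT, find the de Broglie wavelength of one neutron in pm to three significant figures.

λ = 106 pm

KE = (3/2)k_BT = 1.5 × 1.381 × 10⁻²³ × 559 = 1.158 × 10⁻²⁰ J.
p = √(2mKE) = √(2 × 1.675 × 10⁻²⁷ × 1.158 × 10⁻²⁰) = 6.228 × 10⁻²⁴ kg·m/s.
λ = h/p = 1.06 × 10⁻¹⁰ m = 106 pm.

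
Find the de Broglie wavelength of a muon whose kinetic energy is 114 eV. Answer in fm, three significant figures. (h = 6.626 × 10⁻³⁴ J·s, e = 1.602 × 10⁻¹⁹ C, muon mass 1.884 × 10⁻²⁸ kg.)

λ = 7990 fm

KE = 114 eV = 1.826 × 10⁻¹⁷ J.
p = √(2mKE) = √(2 × 1.884 × 10⁻²⁸ × 1.826 × 10⁻¹⁷) = 8.295 × 10⁻²³ kg·m/s.
λ = h/p = 6.626 × 10⁻³⁴ / 8.295 × 10⁻²³ = 7.99 × 10⁻¹² m = 7990 fm.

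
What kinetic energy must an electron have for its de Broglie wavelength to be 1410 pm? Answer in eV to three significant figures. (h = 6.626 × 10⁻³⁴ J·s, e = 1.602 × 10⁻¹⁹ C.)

KE = 0.757 eV

p = h/λ = 6.626 × 10⁻³⁴ / 1.410 × 10⁻⁹ = 4.699 × 10⁻²⁵ kg·m/s.
KE = p²/(2m) = (4.699 × 10⁻²⁵)² / (2 × 9.109 × 10⁻³¹) = 1.212 × 10⁻¹⁹ J = 0.757 eV.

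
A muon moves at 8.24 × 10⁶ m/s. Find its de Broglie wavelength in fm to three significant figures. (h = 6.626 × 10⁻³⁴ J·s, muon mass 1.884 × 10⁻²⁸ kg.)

p = mv = 1.884 × 10⁻²⁸ × 8.24 × 10⁶ = 1.552 × 10⁻²¹ kg·m/s.
λ = h/p = 6.626 × 10⁻³⁴ / 1.552 × 10⁻²¹ = 4.27 × 10⁻¹³ m = 427 fm.

λ = 427 fm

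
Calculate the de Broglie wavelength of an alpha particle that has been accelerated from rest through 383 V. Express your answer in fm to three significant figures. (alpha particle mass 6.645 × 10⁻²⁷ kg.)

λ = 519 fm

KE = 2eV = 2 × 1.602 × 10⁻¹⁹ × 383.0 = 1.227 × 10⁻¹⁶ J.
p = √(2mKE) = √(2 × 6.645 × 10⁻²⁷ × 1.227 × 10⁻¹⁶) = 1.277 × 10⁻²¹ kg·m/s.
λ = h/p = 6.626 × 10⁻³⁴ / 1.277 × 10⁻²¹ = 5.19 × 10⁻¹³ m = 519 fm.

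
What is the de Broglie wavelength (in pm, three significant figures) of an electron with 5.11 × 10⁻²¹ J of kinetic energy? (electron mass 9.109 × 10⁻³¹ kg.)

λ = 6870 pm

p = √(2mKE) = √(2 × 9.109 × 10⁻³¹ × 5.110 × 10⁻²¹) = 9.649 × 10⁻²⁶ kg·m/s.
λ = h/p = 6.626 × 10⁻³⁴ / 9.649 × 10⁻²⁶ = 6.87 × 10⁻⁹ m = 6870 pm.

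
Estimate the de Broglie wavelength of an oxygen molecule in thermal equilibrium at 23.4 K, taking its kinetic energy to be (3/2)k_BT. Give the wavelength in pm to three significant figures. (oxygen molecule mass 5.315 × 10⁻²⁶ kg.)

λ = 92.3 pm

KE = (3/2)k_BT = 1.5 × 1.381 × 10⁻²³ × 23.4 = 4.847 × 10⁻²² J.
p = √(2mKE) = √(2 × 5.315 × 10⁻²⁶ × 4.847 × 10⁻²²) = 7.178 × 10⁻²⁴ kg·m/s.
λ = h/p = 9.23 × 10⁻¹¹ m = 92.3 pm.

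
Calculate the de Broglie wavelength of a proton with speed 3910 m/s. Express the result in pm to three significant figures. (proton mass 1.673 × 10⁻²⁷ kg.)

λ = 101 pm

p = mv = 1.673 × 10⁻²⁷ × 3910 = 6.541 × 10⁻²⁴ kg·m/s.
λ = h/p = 6.626 × 10⁻³⁴ / 6.541 × 10⁻²⁴ = 1.01 × 10⁻¹⁰ m = 101 pm.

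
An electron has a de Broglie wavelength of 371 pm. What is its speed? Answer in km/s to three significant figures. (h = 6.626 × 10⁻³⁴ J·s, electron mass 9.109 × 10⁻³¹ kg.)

p = h/λ = 6.626 × 10⁻³⁴ / 3.710 × 10⁻¹⁰ = 1.786 × 10⁻²⁴ kg·m/s.
v = p/m = 1.786 × 10⁻²⁴ / 9.109 × 10⁻³¹ = 1.96 × 10⁶ m/s = 1960 km/s.

v = 1960 km/s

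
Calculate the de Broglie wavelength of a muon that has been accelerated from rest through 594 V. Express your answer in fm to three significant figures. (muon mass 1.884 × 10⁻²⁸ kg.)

KE = eV = 1.602 × 10⁻¹⁹ × 594.0 = 9.516 × 10⁻¹⁷ J.
p = √(2mKE) = √(2 × 1.884 × 10⁻²⁸ × 9.516 × 10⁻¹⁷) = 1.894 × 10⁻²² kg·m/s.
λ = h/p = 6.626 × 10⁻³⁴ / 1.894 × 10⁻²² = 3.50 × 10⁻¹² m = 3500 fm.

λ = 3500 fm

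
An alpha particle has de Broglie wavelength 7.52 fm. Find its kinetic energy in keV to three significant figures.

p = h/λ = 6.626 × 10⁻³⁴ / 7.520 × 10⁻¹⁵ = 8.811 × 10⁻²⁰ kg·m/s.
KE = p²/(2m) = (8.811 × 10⁻²⁰)² / (2 × 6.645 × 10⁻²⁷) = 5.842 × 10⁻¹³ J = 3650 keV.

KE = 3650 keV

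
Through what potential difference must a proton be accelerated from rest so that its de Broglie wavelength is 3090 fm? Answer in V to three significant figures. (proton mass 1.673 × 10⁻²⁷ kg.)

V = 85.8 V

p = h/λ = 6.626 × 10⁻³⁴ / 3.090 × 10⁻¹² = 2.144 × 10⁻²² kg·m/s.
KE = p²/(2m) = 1.374 × 10⁻¹⁷ J.
V = KE/e = 1.374 × 10⁻¹⁷ / (1.602 × 10⁻¹⁹) = 85.8 V.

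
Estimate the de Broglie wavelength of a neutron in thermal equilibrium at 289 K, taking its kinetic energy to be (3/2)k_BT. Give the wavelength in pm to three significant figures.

λ = 148 pm

KE = (3/2)k_BT = 1.5 × 1.381 × 10⁻²³ × 289 = 5.987 × 10⁻²¹ J.
p = √(2mKE) = √(2 × 1.675 × 10⁻²⁷ × 5.987 × 10⁻²¹) = 4.478 × 10⁻²⁴ kg·m/s.
λ = h/p = 1.48 × 10⁻¹⁰ m = 148 pm.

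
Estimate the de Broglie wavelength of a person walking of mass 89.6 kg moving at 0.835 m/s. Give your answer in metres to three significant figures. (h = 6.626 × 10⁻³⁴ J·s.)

p = mv = 89.6 × 0.835 = 7.482 × 10¹ kg·m/s.
λ = h/p = 6.626 × 10⁻³⁴ / 7.482 × 10¹ = 8.86 × 10⁻³⁶ m.

λ = 8.86 × 10⁻³⁶ m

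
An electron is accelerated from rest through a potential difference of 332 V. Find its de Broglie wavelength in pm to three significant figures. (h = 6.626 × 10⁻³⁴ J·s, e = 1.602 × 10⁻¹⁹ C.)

KE = eV = 1.602 × 10⁻¹⁹ × 332.0 = 5.319 × 10⁻¹⁷ J.
p = √(2mKE) = √(2 × 9.109 × 10⁻³¹ × 5.319 × 10⁻¹⁷) = 9.844 × 10⁻²⁴ kg·m/s.
λ = h/p = 6.626 × 10⁻³⁴ / 9.844 × 10⁻²⁴ = 6.73 × 10⁻¹¹ m = 67.3 pm.

λ = 67.3 pm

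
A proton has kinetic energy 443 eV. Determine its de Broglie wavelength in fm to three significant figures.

KE = 443 eV = 7.097 × 10⁻¹⁷ J.
p = √(2mKE) = √(2 × 1.673 × 10⁻²⁷ × 7.097 × 10⁻¹⁷) = 4.873 × 10⁻²² kg·m/s.
λ = h/p = 6.626 × 10⁻³⁴ / 4.873 × 10⁻²² = 1.36 × 10⁻¹² m = 1360 fm.

λ = 1360 fm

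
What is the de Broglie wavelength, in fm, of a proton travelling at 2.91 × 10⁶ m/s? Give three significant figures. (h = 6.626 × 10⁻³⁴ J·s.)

λ = 136 fm

p = mv = 1.673 × 10⁻²⁷ × 2.91 × 10⁶ = 4.868 × 10⁻²¹ kg·m/s.
λ = h/p = 6.626 × 10⁻³⁴ / 4.868 × 10⁻²¹ = 1.36 × 10⁻¹³ m = 136 fm.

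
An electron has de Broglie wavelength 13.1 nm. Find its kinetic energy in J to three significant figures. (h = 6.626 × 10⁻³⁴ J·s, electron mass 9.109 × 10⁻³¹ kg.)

KE = 1.40 × 10⁻²¹ J

p = h/λ = 6.626 × 10⁻³⁴ / 1.310 × 10⁻⁸ = 5.058 × 10⁻²⁶ kg·m/s.
KE = p²/(2m) = (5.058 × 10⁻²⁶)² / (2 × 9.109 × 10⁻³¹) = 1.404 × 10⁻²¹ J = 1.40 × 10⁻²¹ J.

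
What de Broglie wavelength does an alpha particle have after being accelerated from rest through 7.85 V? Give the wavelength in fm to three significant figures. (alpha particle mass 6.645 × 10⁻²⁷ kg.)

λ = 3620 fm

KE = 2eV = 2 × 1.602 × 10⁻¹⁹ × 7.850 = 2.515 × 10⁻¹⁸ J.
p = √(2mKE) = √(2 × 6.645 × 10⁻²⁷ × 2.515 × 10⁻¹⁸) = 1.828 × 10⁻²² kg·m/s.
λ = h/p = 6.626 × 10⁻³⁴ / 1.828 × 10⁻²² = 3.62 × 10⁻¹² m = 3620 fm.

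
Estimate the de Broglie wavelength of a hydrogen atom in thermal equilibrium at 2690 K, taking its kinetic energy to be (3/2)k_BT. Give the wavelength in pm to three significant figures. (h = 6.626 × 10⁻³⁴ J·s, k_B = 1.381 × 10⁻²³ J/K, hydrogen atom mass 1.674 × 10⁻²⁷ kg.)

KE = (3/2)k_BT = 1.5 × 1.381 × 10⁻²³ × 2690 = 5.572 × 10⁻²⁰ J.
p = √(2mKE) = √(2 × 1.674 × 10⁻²⁷ × 5.572 × 10⁻²⁰) = 1.366 × 10⁻²³ kg·m/s.
λ = h/p = 4.85 × 10⁻¹¹ m = 48.5 pm.

λ = 48.5 pm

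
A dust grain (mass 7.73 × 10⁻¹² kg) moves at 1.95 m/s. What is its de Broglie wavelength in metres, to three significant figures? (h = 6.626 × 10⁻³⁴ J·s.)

p = mv = 7.73 × 10⁻¹² × 1.95 = 1.507 × 10⁻¹¹ kg·m/s.
λ = h/p = 6.626 × 10⁻³⁴ / 1.507 × 10⁻¹¹ = 4.40 × 10⁻²³ m.

λ = 4.40 × 10⁻²³ m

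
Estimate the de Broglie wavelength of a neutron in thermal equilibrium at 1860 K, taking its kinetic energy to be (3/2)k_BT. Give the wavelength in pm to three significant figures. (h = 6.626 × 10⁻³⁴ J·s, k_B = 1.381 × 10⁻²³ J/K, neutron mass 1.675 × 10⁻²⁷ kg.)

λ = 58.3 pm

KE = (3/2)k_BT = 1.5 × 1.381 × 10⁻²³ × 1860 = 3.853 × 10⁻²⁰ J.
p = √(2mKE) = √(2 × 1.675 × 10⁻²⁷ × 3.853 × 10⁻²⁰) = 1.136 × 10⁻²³ kg·m/s.
λ = h/p = 5.83 × 10⁻¹¹ m = 58.3 pm.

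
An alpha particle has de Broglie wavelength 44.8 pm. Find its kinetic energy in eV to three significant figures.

p = h/λ = 6.626 × 10⁻³⁴ / 4.480 × 10⁻¹¹ = 1.479 × 10⁻²³ kg·m/s.
KE = p²/(2m) = (1.479 × 10⁻²³)² / (2 × 6.645 × 10⁻²⁷) = 1.646 × 10⁻²⁰ J = 0.103 eV.

KE = 0.103 eV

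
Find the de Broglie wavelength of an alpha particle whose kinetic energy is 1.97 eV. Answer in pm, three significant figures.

KE = 1.97 eV = 3.156 × 10⁻¹⁹ J.
p = √(2mKE) = √(2 × 6.645 × 10⁻²⁷ × 3.156 × 10⁻¹⁹) = 6.476 × 10⁻²³ kg·m/s.
λ = h/p = 6.626 × 10⁻³⁴ / 6.476 × 10⁻²³ = 1.02 × 10⁻¹¹ m = 10.2 pm.

λ = 10.2 pm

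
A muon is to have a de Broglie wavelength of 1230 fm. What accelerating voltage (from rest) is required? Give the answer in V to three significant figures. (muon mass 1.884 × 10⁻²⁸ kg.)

V = 4810 V

p = h/λ = 6.626 × 10⁻³⁴ / 1.230 × 10⁻¹² = 5.387 × 10⁻²² kg·m/s.
KE = p²/(2m) = 7.702 × 10⁻¹⁶ J.
V = KE/e = 7.702 × 10⁻¹⁶ / (1.602 × 10⁻¹⁹) = 4810 V.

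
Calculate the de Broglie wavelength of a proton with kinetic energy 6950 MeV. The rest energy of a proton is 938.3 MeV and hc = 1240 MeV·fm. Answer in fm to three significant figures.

λ = 0.158 fm

Total energy E = KE + m₀c² = 6950 + 938.3 = 7888.3 MeV.
(pc)² = E² − (m₀c²)² = (7888.3)² − (938.3)² = 6.134 × 10⁷ MeV², so pc = 7832 MeV.
λ = hc/(pc) = 1240 MeV·fm / 7832 MeV = 0.158 fm.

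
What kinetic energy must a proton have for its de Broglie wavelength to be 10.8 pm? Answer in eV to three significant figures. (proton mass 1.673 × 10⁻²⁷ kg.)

KE = 7.02 eV

p = h/λ = 6.626 × 10⁻³⁴ / 1.080 × 10⁻¹¹ = 6.135 × 10⁻²³ kg·m/s.
KE = p²/(2m) = (6.135 × 10⁻²³)² / (2 × 1.673 × 10⁻²⁷) = 1.125 × 10⁻¹⁸ J = 7.02 eV.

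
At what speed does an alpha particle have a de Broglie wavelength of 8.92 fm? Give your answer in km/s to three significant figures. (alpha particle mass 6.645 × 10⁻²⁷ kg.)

v = 1.12 × 10⁴ km/s

p = h/λ = 6.626 × 10⁻³⁴ / 8.920 × 10⁻¹⁵ = 7.428 × 10⁻²⁰ kg·m/s.
v = p/m = 7.428 × 10⁻²⁰ / 6.645 × 10⁻²⁷ = 1.12 × 10⁷ m/s = 1.12 × 10⁴ km/s.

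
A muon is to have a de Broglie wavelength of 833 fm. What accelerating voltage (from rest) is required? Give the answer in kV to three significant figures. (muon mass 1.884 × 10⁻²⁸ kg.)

V = 10.5 kV

p = h/λ = 6.626 × 10⁻³⁴ / 8.330 × 10⁻¹³ = 7.954 × 10⁻²² kg·m/s.
KE = p²/(2m) = 1.679 × 10⁻¹⁵ J.
V = KE/e = 1.679 × 10⁻¹⁵ / (1.602 × 10⁻¹⁹) = 10.5 kV.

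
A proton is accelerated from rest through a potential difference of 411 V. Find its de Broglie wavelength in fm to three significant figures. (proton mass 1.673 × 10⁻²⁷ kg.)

λ = 1410 fm

KE = eV = 1.602 × 10⁻¹⁹ × 411.0 = 6.584 × 10⁻¹⁷ J.
p = √(2mKE) = √(2 × 1.673 × 10⁻²⁷ × 6.584 × 10⁻¹⁷) = 4.694 × 10⁻²² kg·m/s.
λ = h/p = 6.626 × 10⁻³⁴ / 4.694 × 10⁻²² = 1.41 × 10⁻¹² m = 1410 fm.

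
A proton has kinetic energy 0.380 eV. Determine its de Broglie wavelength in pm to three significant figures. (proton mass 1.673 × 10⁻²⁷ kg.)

KE = 0.380 eV = 6.088 × 10⁻²⁰ J.
p = √(2mKE) = √(2 × 1.673 × 10⁻²⁷ × 6.088 × 10⁻²⁰) = 1.427 × 10⁻²³ kg·m/s.
λ = h/p = 6.626 × 10⁻³⁴ / 1.427 × 10⁻²³ = 4.64 × 10⁻¹¹ m = 46.4 pm.

λ = 46.4 pm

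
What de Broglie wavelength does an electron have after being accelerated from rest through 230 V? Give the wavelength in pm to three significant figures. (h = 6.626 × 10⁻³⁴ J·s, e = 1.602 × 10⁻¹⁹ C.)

KE = eV = 1.602 × 10⁻¹⁹ × 230.0 = 3.685 × 10⁻¹⁷ J.
p = √(2mKE) = √(2 × 9.109 × 10⁻³¹ × 3.685 × 10⁻¹⁷) = 8.193 × 10⁻²⁴ kg·m/s.
λ = h/p = 6.626 × 10⁻³⁴ / 8.193 × 10⁻²⁴ = 8.09 × 10⁻¹¹ m = 80.9 pm.

λ = 80.9 pm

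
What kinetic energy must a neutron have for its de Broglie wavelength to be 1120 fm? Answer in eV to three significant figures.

p = h/λ = 6.626 × 10⁻³⁴ / 1.120 × 10⁻¹² = 5.916 × 10⁻²² kg·m/s.
KE = p²/(2m) = (5.916 × 10⁻²²)² / (2 × 1.675 × 10⁻²⁷) = 1.045 × 10⁻¹⁶ J = 652 eV.

KE = 652 eV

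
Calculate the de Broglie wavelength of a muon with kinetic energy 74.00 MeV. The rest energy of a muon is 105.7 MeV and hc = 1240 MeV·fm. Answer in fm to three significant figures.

Total energy E = KE + m₀c² = 74.00 + 105.7 = 179.70 MeV.
(pc)² = E² − (m₀c²)² = (179.70)² − (105.7)² = 2.112 × 10⁴ MeV², so pc = 145.3 MeV.
λ = hc/(pc) = 1240 MeV·fm / 145.3 MeV = 8.53 fm.

λ = 8.53 fm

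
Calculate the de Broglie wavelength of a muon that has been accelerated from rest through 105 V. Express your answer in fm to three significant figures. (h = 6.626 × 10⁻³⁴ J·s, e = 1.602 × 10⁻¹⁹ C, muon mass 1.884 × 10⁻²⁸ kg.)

λ = 8320 fm

KE = eV = 1.602 × 10⁻¹⁹ × 105.0 = 1.682 × 10⁻¹⁷ J.
p = √(2mKE) = √(2 × 1.884 × 10⁻²⁸ × 1.682 × 10⁻¹⁷) = 7.961 × 10⁻²³ kg·m/s.
λ = h/p = 6.626 × 10⁻³⁴ / 7.961 × 10⁻²³ = 8.32 × 10⁻¹² m = 8320 fm.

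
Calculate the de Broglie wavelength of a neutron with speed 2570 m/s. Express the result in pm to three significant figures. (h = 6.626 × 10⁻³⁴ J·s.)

λ = 154 pm

p = mv = 1.675 × 10⁻²⁷ × 2570 = 4.305 × 10⁻²⁴ kg·m/s.
λ = h/p = 6.626 × 10⁻³⁴ / 4.305 × 10⁻²⁴ = 1.54 × 10⁻¹⁰ m = 154 pm.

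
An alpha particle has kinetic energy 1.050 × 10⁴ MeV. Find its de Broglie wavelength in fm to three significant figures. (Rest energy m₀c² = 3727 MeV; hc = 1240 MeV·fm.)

Total energy E = KE + m₀c² = 1.050 × 10⁴ + 3727 = 14227 MeV.
(pc)² = E² − (m₀c²)² = (14227)² − (3727)² = 1.885 × 10⁸ MeV², so pc = 1.373 × 10⁴ MeV.
λ = hc/(pc) = 1240 MeV·fm / 1.373 × 10⁴ MeV = 0.0903 fm.

λ = 0.0903 fm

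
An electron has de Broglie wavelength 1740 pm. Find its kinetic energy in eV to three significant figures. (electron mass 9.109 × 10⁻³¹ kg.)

KE = 0.497 eV

p = h/λ = 6.626 × 10⁻³⁴ / 1.740 × 10⁻⁹ = 3.808 × 10⁻²⁵ kg·m/s.
KE = p²/(2m) = (3.808 × 10⁻²⁵)² / (2 × 9.109 × 10⁻³¹) = 7.960 × 10⁻²⁰ J = 0.497 eV.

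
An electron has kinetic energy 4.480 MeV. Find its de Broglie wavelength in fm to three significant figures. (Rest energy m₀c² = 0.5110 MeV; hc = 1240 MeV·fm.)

Total energy E = KE + m₀c² = 4.480 + 0.5110 = 4.9910 MeV.
(pc)² = E² − (m₀c²)² = (4.9910)² − (0.5110)² = 24.65 MeV², so pc = 4.965 MeV.
λ = hc/(pc) = 1240 MeV·fm / 4.965 MeV = 250 fm.

λ = 250 fm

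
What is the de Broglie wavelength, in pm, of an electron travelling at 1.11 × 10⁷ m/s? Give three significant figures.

λ = 65.5 pm

p = mv = 9.109 × 10⁻³¹ × 1.11 × 10⁷ = 1.011 × 10⁻²³ kg·m/s.
λ = h/p = 6.626 × 10⁻³⁴ / 1.011 × 10⁻²³ = 6.55 × 10⁻¹¹ m = 65.5 pm.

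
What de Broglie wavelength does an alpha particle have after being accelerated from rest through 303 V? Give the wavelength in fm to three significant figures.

λ = 583 fm

KE = 2eV = 2 × 1.602 × 10⁻¹⁹ × 303.0 = 9.708 × 10⁻¹⁷ J.
p = √(2mKE) = √(2 × 6.645 × 10⁻²⁷ × 9.708 × 10⁻¹⁷) = 1.136 × 10⁻²¹ kg·m/s.
λ = h/p = 6.626 × 10⁻³⁴ / 1.136 × 10⁻²¹ = 5.83 × 10⁻¹³ m = 583 fm.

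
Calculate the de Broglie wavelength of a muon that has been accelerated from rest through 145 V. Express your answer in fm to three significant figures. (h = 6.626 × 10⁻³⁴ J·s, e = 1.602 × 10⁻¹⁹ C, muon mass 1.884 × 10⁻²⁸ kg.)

λ = 7080 fm

KE = eV = 1.602 × 10⁻¹⁹ × 145.0 = 2.323 × 10⁻¹⁷ J.
p = √(2mKE) = √(2 × 1.884 × 10⁻²⁸ × 2.323 × 10⁻¹⁷) = 9.356 × 10⁻²³ kg·m/s.
λ = h/p = 6.626 × 10⁻³⁴ / 9.356 × 10⁻²³ = 7.08 × 10⁻¹² m = 7080 fm.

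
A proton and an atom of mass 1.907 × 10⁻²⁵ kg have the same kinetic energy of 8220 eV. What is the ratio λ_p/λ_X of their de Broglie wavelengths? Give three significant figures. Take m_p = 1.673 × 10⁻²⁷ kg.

λ_p/λ_X = 10.7

At fixed KE, p = √(2mKE) so λ = h/p ∝ 1/√m.
λ_p/λ_X = √(m_X/m_p) = √(1.907 × 10⁻²⁵/1.673 × 10⁻²⁷) = √(114.0) = 10.7.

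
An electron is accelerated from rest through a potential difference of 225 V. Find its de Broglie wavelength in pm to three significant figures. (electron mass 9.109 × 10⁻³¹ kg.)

λ = 81.8 pm

KE = eV = 1.602 × 10⁻¹⁹ × 225.0 = 3.605 × 10⁻¹⁷ J.
p = √(2mKE) = √(2 × 9.109 × 10⁻³¹ × 3.605 × 10⁻¹⁷) = 8.104 × 10⁻²⁴ kg·m/s.
λ = h/p = 6.626 × 10⁻³⁴ / 8.104 × 10⁻²⁴ = 8.18 × 10⁻¹¹ m = 81.8 pm.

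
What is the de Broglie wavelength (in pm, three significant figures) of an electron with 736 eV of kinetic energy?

KE = 736 eV = 1.179 × 10⁻¹⁶ J.
p = √(2mKE) = √(2 × 9.109 × 10⁻³¹ × 1.179 × 10⁻¹⁶) = 1.466 × 10⁻²³ kg·m/s.
λ = h/p = 6.626 × 10⁻³⁴ / 1.466 × 10⁻²³ = 4.52 × 10⁻¹¹ m = 45.2 pm.

λ = 45.2 pm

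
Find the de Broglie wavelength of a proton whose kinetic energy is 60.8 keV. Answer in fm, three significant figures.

KE = 60.8 keV = 9.740 × 10⁻¹⁵ J.
p = √(2mKE) = √(2 × 1.673 × 10⁻²⁷ × 9.740 × 10⁻¹⁵) = 5.709 × 10⁻²¹ kg·m/s.
λ = h/p = 6.626 × 10⁻³⁴ / 5.709 × 10⁻²¹ = 1.16 × 10⁻¹³ m = 116 fm.

λ = 116 fm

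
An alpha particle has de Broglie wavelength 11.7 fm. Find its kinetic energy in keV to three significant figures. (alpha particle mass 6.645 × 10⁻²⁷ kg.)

KE = 1510 keV

p = h/λ = 6.626 × 10⁻³⁴ / 1.170 × 10⁻¹⁴ = 5.663 × 10⁻²⁰ kg·m/s.
KE = p²/(2m) = (5.663 × 10⁻²⁰)² / (2 × 6.645 × 10⁻²⁷) = 2.413 × 10⁻¹³ J = 1510 keV.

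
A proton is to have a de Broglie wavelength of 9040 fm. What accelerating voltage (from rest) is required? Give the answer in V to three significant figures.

V = 10.0 V

p = h/λ = 6.626 × 10⁻³⁴ / 9.040 × 10⁻¹² = 7.330 × 10⁻²³ kg·m/s.
KE = p²/(2m) = 1.606 × 10⁻¹⁸ J.
V = KE/e = 1.606 × 10⁻¹⁸ / (1.602 × 10⁻¹⁹) = 10.0 V.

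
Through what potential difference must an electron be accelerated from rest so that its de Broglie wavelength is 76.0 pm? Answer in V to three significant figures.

V = 260 V

p = h/λ = 6.626 × 10⁻³⁴ / 7.600 × 10⁻¹¹ = 8.718 × 10⁻²⁴ kg·m/s.
KE = p²/(2m) = 4.172 × 10⁻¹⁷ J.
V = KE/e = 4.172 × 10⁻¹⁷ / (1.602 × 10⁻¹⁹) = 260 V.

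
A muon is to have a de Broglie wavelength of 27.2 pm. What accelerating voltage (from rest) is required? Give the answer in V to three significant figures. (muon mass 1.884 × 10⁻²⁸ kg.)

p = h/λ = 6.626 × 10⁻³⁴ / 2.720 × 10⁻¹¹ = 2.436 × 10⁻²³ kg·m/s.
KE = p²/(2m) = 1.575 × 10⁻¹⁸ J.
V = KE/e = 1.575 × 10⁻¹⁸ / (1.602 × 10⁻¹⁹) = 9.83 V.

V = 9.83 V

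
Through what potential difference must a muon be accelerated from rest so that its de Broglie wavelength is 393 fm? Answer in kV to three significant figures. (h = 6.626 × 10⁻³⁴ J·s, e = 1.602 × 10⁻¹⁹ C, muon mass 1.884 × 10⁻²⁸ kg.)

p = h/λ = 6.626 × 10⁻³⁴ / 3.930 × 10⁻¹³ = 1.686 × 10⁻²¹ kg·m/s.
KE = p²/(2m) = 7.544 × 10⁻¹⁵ J.
V = KE/e = 7.544 × 10⁻¹⁵ / (1.602 × 10⁻¹⁹) = 47.1 kV.

V = 47.1 kV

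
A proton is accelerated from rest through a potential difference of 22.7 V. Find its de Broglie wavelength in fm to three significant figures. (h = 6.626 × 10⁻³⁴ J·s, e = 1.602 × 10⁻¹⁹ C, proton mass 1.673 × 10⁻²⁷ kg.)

KE = eV = 1.602 × 10⁻¹⁹ × 22.70 = 3.637 × 10⁻¹⁸ J.
p = √(2mKE) = √(2 × 1.673 × 10⁻²⁷ × 3.637 × 10⁻¹⁸) = 1.103 × 10⁻²² kg·m/s.
λ = h/p = 6.626 × 10⁻³⁴ / 1.103 × 10⁻²² = 6.01 × 10⁻¹² m = 6010 fm.

λ = 6010 fm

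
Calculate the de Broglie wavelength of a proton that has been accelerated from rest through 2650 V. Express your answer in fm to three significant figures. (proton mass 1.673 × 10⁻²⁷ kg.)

KE = eV = 1.602 × 10⁻¹⁹ × 2650 = 4.245 × 10⁻¹⁶ J.
p = √(2mKE) = √(2 × 1.673 × 10⁻²⁷ × 4.245 × 10⁻¹⁶) = 1.192 × 10⁻²¹ kg·m/s.
λ = h/p = 6.626 × 10⁻³⁴ / 1.192 × 10⁻²¹ = 5.56 × 10⁻¹³ m = 556 fm.

λ = 556 fm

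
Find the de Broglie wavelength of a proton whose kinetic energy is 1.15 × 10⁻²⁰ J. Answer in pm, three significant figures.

p = √(2mKE) = √(2 × 1.673 × 10⁻²⁷ × 1.150 × 10⁻²⁰) = 6.203 × 10⁻²⁴ kg·m/s.
λ = h/p = 6.626 × 10⁻³⁴ / 6.203 × 10⁻²⁴ = 1.07 × 10⁻¹⁰ m = 107 pm.

λ = 107 pm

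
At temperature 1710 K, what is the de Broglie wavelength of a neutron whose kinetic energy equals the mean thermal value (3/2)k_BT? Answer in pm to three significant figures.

KE = (3/2)k_BT = 1.5 × 1.381 × 10⁻²³ × 1710 = 3.542 × 10⁻²⁰ J.
p = √(2mKE) = √(2 × 1.675 × 10⁻²⁷ × 3.542 × 10⁻²⁰) = 1.089 × 10⁻²³ kg·m/s.
λ = h/p = 6.08 × 10⁻¹¹ m = 60.8 pm.

λ = 60.8 pm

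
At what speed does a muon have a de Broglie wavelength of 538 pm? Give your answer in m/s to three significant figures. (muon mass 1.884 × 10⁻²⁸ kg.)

p = h/λ = 6.626 × 10⁻³⁴ / 5.380 × 10⁻¹⁰ = 1.232 × 10⁻²⁴ kg·m/s.
v = p/m = 1.232 × 10⁻²⁴ / 1.884 × 10⁻²⁸ = 6.54 × 10³ m/s = 6540 m/s.

v = 6540 m/s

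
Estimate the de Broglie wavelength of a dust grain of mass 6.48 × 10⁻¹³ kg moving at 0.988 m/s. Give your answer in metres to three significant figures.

p = mv = 6.48 × 10⁻¹³ × 0.988 = 6.402 × 10⁻¹³ kg·m/s.
λ = h/p = 6.626 × 10⁻³⁴ / 6.402 × 10⁻¹³ = 1.03 × 10⁻²¹ m.

λ = 1.03 × 10⁻²¹ m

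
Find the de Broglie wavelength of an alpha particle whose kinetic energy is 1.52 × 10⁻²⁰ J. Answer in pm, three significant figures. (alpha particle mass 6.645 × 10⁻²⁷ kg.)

λ = 46.6 pm

p = √(2mKE) = √(2 × 6.645 × 10⁻²⁷ × 1.520 × 10⁻²⁰) = 1.421 × 10⁻²³ kg·m/s.
λ = h/p = 6.626 × 10⁻³⁴ / 1.421 × 10⁻²³ = 4.66 × 10⁻¹¹ m = 46.6 pm.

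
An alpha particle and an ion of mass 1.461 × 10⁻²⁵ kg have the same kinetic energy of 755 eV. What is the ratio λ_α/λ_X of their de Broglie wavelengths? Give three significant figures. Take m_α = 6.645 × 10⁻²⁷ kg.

λ_α/λ_X = 4.69

At fixed KE, p = √(2mKE) so λ = h/p ∝ 1/√m.
λ_α/λ_X = √(m_X/m_α) = √(1.461 × 10⁻²⁵/6.645 × 10⁻²⁷) = √(21.99) = 4.69.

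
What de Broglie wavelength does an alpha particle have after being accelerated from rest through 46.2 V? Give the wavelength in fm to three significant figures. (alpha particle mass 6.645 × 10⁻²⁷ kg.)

λ = 1490 fm

KE = 2eV = 2 × 1.602 × 10⁻¹⁹ × 46.20 = 1.480 × 10⁻¹⁷ J.
p = √(2mKE) = √(2 × 6.645 × 10⁻²⁷ × 1.480 × 10⁻¹⁷) = 4.435 × 10⁻²² kg·m/s.
λ = h/p = 6.626 × 10⁻³⁴ / 4.435 × 10⁻²² = 1.49 × 10⁻¹² m = 1490 fm.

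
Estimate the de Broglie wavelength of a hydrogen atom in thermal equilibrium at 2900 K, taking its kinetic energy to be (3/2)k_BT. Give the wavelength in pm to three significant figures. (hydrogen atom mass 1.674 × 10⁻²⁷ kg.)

KE = (3/2)k_BT = 1.5 × 1.381 × 10⁻²³ × 2900 = 6.007 × 10⁻²⁰ J.
p = √(2mKE) = √(2 × 1.674 × 10⁻²⁷ × 6.007 × 10⁻²⁰) = 1.418 × 10⁻²³ kg·m/s.
λ = h/p = 4.67 × 10⁻¹¹ m = 46.7 pm.

λ = 46.7 pm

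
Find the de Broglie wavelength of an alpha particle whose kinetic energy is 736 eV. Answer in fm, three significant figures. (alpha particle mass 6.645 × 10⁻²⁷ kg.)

λ = 529 fm

KE = 736 eV = 1.179 × 10⁻¹⁶ J.
p = √(2mKE) = √(2 × 6.645 × 10⁻²⁷ × 1.179 × 10⁻¹⁶) = 1.252 × 10⁻²¹ kg·m/s.
λ = h/p = 6.626 × 10⁻³⁴ / 1.252 × 10⁻²¹ = 5.29 × 10⁻¹³ m = 529 fm.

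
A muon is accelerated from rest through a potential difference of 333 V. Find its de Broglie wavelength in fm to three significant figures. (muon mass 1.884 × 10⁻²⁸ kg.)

λ = 4670 fm

KE = eV = 1.602 × 10⁻¹⁹ × 333.0 = 5.335 × 10⁻¹⁷ J.
p = √(2mKE) = √(2 × 1.884 × 10⁻²⁸ × 5.335 × 10⁻¹⁷) = 1.418 × 10⁻²² kg·m/s.
λ = h/p = 6.626 × 10⁻³⁴ / 1.418 × 10⁻²² = 4.67 × 10⁻¹² m = 4670 fm.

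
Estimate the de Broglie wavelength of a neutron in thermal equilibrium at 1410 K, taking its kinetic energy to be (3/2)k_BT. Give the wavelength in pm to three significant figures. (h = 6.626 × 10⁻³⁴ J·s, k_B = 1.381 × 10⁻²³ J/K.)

KE = (3/2)k_BT = 1.5 × 1.381 × 10⁻²³ × 1410 = 2.921 × 10⁻²⁰ J.
p = √(2mKE) = √(2 × 1.675 × 10⁻²⁷ × 2.921 × 10⁻²⁰) = 9.892 × 10⁻²⁴ kg·m/s.
λ = h/p = 6.70 × 10⁻¹¹ m = 67.0 pm.

λ = 67.0 pm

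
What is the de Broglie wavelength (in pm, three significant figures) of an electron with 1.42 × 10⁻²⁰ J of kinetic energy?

λ = 4120 pm

p = √(2mKE) = √(2 × 9.109 × 10⁻³¹ × 1.420 × 10⁻²⁰) = 1.608 × 10⁻²⁵ kg·m/s.
λ = h/p = 6.626 × 10⁻³⁴ / 1.608 × 10⁻²⁵ = 4.12 × 10⁻⁹ m = 4120 pm.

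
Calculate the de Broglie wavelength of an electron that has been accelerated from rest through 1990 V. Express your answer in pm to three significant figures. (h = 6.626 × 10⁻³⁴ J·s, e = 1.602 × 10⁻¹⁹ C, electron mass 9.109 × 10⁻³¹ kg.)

λ = 27.5 pm

KE = eV = 1.602 × 10⁻¹⁹ × 1990 = 3.188 × 10⁻¹⁶ J.
p = √(2mKE) = √(2 × 9.109 × 10⁻³¹ × 3.188 × 10⁻¹⁶) = 2.410 × 10⁻²³ kg·m/s.
λ = h/p = 6.626 × 10⁻³⁴ / 2.410 × 10⁻²³ = 2.75 × 10⁻¹¹ m = 27.5 pm.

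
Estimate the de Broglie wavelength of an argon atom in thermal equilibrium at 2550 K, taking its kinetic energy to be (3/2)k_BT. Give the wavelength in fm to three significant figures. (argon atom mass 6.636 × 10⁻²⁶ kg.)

KE = (3/2)k_BT = 1.5 × 1.381 × 10⁻²³ × 2550 = 5.282 × 10⁻²⁰ J.
p = √(2mKE) = √(2 × 6.636 × 10⁻²⁶ × 5.282 × 10⁻²⁰) = 8.373 × 10⁻²³ kg·m/s.
λ = h/p = 7.91 × 10⁻¹² m = 7910 fm.

λ = 7910 fm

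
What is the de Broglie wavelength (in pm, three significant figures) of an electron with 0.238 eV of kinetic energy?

KE = 0.238 eV = 3.813 × 10⁻²⁰ J.
p = √(2mKE) = √(2 × 9.109 × 10⁻³¹ × 3.813 × 10⁻²⁰) = 2.636 × 10⁻²⁵ kg·m/s.
λ = h/p = 6.626 × 10⁻³⁴ / 2.636 × 10⁻²⁵ = 2.51 × 10⁻⁹ m = 2510 pm.

λ = 2510 pm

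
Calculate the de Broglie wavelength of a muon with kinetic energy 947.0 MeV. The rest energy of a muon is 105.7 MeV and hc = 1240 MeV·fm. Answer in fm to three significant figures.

Total energy E = KE + m₀c² = 947.0 + 105.7 = 1052.7 MeV.
(pc)² = E² − (m₀c²)² = (1052.7)² − (105.7)² = 1.097 × 10⁶ MeV², so pc = 1047 MeV.
λ = hc/(pc) = 1240 MeV·fm / 1047 MeV = 1.18 fm.

λ = 1.18 fm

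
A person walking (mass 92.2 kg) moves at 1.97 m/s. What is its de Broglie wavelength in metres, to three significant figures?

p = mv = 92.2 × 1.97 = 1.816 × 10² kg·m/s.
λ = h/p = 6.626 × 10⁻³⁴ / 1.816 × 10² = 3.65 × 10⁻³⁶ m.

λ = 3.65 × 10⁻³⁶ m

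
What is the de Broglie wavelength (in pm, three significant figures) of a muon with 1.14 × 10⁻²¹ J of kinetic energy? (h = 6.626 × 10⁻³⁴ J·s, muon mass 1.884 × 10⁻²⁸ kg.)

λ = 1010 pm

p = √(2mKE) = √(2 × 1.884 × 10⁻²⁸ × 1.140 × 10⁻²¹) = 6.554 × 10⁻²⁵ kg·m/s.
λ = h/p = 6.626 × 10⁻³⁴ / 6.554 × 10⁻²⁵ = 1.01 × 10⁻⁹ m = 1010 pm.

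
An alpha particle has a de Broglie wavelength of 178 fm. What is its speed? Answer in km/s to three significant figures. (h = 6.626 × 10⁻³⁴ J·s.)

p = h/λ = 6.626 × 10⁻³⁴ / 1.780 × 10⁻¹³ = 3.722 × 10⁻²¹ kg·m/s.
v = p/m = 3.722 × 10⁻²¹ / 6.645 × 10⁻²⁷ = 5.60 × 10⁵ m/s = 560 km/s.

v = 560 km/s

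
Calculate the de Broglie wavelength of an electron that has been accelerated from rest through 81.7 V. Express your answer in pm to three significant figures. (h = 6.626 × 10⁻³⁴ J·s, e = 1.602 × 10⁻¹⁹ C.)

λ = 136 pm

KE = eV = 1.602 × 10⁻¹⁹ × 81.70 = 1.309 × 10⁻¹⁷ J.
p = √(2mKE) = √(2 × 9.109 × 10⁻³¹ × 1.309 × 10⁻¹⁷) = 4.883 × 10⁻²⁴ kg·m/s.
λ = h/p = 6.626 × 10⁻³⁴ / 4.883 × 10⁻²⁴ = 1.36 × 10⁻¹⁰ m = 136 pm.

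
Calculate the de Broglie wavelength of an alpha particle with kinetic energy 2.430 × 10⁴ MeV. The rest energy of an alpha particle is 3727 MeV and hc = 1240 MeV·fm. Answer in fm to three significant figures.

λ = 0.0446 fm

Total energy E = KE + m₀c² = 2.430 × 10⁴ + 3727 = 28027 MeV.
(pc)² = E² − (m₀c²)² = (28027)² − (3727)² = 7.716 × 10⁸ MeV², so pc = 2.778 × 10⁴ MeV.
λ = hc/(pc) = 1240 MeV·fm / 2.778 × 10⁴ MeV = 0.0446 fm.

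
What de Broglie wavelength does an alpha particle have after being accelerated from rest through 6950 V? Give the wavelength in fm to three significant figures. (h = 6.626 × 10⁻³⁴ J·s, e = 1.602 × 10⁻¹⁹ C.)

KE = 2eV = 2 × 1.602 × 10⁻¹⁹ × 6950 = 2.227 × 10⁻¹⁵ J.
p = √(2mKE) = √(2 × 6.645 × 10⁻²⁷ × 2.227 × 10⁻¹⁵) = 5.440 × 10⁻²¹ kg·m/s.
λ = h/p = 6.626 × 10⁻³⁴ / 5.440 × 10⁻²¹ = 1.22 × 10⁻¹³ m = 122 fm.

λ = 122 fm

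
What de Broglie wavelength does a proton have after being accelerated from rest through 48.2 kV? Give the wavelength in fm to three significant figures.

λ = 130 fm

KE = eV = 1.602 × 10⁻¹⁹ × 4.820 × 10⁴ = 7.722 × 10⁻¹⁵ J.
p = √(2mKE) = √(2 × 1.673 × 10⁻²⁷ × 7.722 × 10⁻¹⁵) = 5.083 × 10⁻²¹ kg·m/s.
λ = h/p = 6.626 × 10⁻³⁴ / 5.083 × 10⁻²¹ = 1.30 × 10⁻¹³ m = 130 fm.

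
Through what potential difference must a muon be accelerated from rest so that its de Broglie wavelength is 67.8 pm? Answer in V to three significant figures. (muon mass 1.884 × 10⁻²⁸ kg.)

p = h/λ = 6.626 × 10⁻³⁴ / 6.780 × 10⁻¹¹ = 9.773 × 10⁻²⁴ kg·m/s.
KE = p²/(2m) = 2.535 × 10⁻¹⁹ J.
V = KE/e = 2.535 × 10⁻¹⁹ / (1.602 × 10⁻¹⁹) = 1.58 V.

V = 1.58 V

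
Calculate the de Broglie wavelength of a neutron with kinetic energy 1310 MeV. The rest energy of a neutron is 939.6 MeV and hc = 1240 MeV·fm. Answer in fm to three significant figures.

Total energy E = KE + m₀c² = 1310 + 939.6 = 2249.6 MeV.
(pc)² = E² − (m₀c²)² = (2249.6)² − (939.6)² = 4.178 × 10⁶ MeV², so pc = 2044 MeV.
λ = hc/(pc) = 1240 MeV·fm / 2044 MeV = 0.607 fm.

λ = 0.607 fm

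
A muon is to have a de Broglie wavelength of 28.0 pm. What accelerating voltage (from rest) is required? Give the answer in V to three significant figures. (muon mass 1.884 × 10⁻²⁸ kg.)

V = 9.28 V

p = h/λ = 6.626 × 10⁻³⁴ / 2.800 × 10⁻¹¹ = 2.366 × 10⁻²³ kg·m/s.
KE = p²/(2m) = 1.486 × 10⁻¹⁸ J.
V = KE/e = 1.486 × 10⁻¹⁸ / (1.602 × 10⁻¹⁹) = 9.28 V.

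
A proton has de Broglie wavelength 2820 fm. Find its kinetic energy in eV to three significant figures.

KE = 103 eV

p = h/λ = 6.626 × 10⁻³⁴ / 2.820 × 10⁻¹² = 2.350 × 10⁻²² kg·m/s.
KE = p²/(2m) = (2.350 × 10⁻²²)² / (2 × 1.673 × 10⁻²⁷) = 1.650 × 10⁻¹⁷ J = 103 eV.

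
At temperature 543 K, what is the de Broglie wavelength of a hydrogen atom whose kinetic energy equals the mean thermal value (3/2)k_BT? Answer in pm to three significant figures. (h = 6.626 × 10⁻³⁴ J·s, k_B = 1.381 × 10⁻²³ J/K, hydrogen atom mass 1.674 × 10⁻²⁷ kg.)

λ = 108 pm

KE = (3/2)k_BT = 1.5 × 1.381 × 10⁻²³ × 543 = 1.125 × 10⁻²⁰ J.
p = √(2mKE) = √(2 × 1.674 × 10⁻²⁷ × 1.125 × 10⁻²⁰) = 6.137 × 10⁻²⁴ kg·m/s.
λ = h/p = 1.08 × 10⁻¹⁰ m = 108 pm.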